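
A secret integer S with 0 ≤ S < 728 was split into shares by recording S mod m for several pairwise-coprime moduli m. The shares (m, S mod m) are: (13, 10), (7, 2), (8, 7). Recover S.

23

From S ≡ 10 (mod 13) write S = 10 + 13t. Substituting into S ≡ 2 (mod 7) gives 13t ≡ 6 (mod 7), and since 6⁻¹ ≡ 6 (mod 7), t ≡ 1. Hence S ≡ 10 + 13·1 = 23 (mod 91).
From S ≡ 23 (mod 91) write S = 23 + 91t. Substituting into S ≡ 7 (mod 8) gives 91t ≡ 0 (mod 8), and since 3⁻¹ ≡ 3 (mod 8), t ≡ 0. Hence S ≡ 23 + 91·0 = 23 (mod 728).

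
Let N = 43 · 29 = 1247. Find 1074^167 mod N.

1074

Mod 43: 1074 ≡ 42; by Fermat, exponent reduces to 167 mod 42 = 41; 42^41 ≡ 42 (mod 43).
Mod 29: 1074 ≡ 1; by Fermat, exponent reduces to 167 mod 28 = 27; 1^27 ≡ 1 (mod 29).
Combine by CRT: x ≡ 42 (mod 43), x ≡ 1 (mod 29) ⇒ x ≡ 1074 (mod 1247).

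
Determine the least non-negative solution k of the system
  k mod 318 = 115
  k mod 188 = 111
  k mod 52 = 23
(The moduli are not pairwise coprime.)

gcd(318, 188) = 2 and 2 | (111 − 115), so the pair is consistent; merging gives k ≡ 8383 (mod 29892), where 29892 = lcm(318, 188).
gcd(29892, 52) = 4 and 4 | (23 − 8383), so the pair is consistent; merging gives k ≡ 157843 (mod 388596), where 388596 = lcm(29892, 52).
The solution is unique modulo lcm(318, 188, 52) = 388596.

157843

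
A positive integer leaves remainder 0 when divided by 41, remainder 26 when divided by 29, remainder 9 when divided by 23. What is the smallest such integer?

From m ≡ 0 (mod 41) write m = 0 + 41t. Substituting into m ≡ 26 (mod 29) gives 41t ≡ 26 (mod 29), and since 12⁻¹ ≡ 17 (mod 29), t ≡ 7. Hence m ≡ 0 + 41·7 = 287 (mod 1189).
From m ≡ 287 (mod 1189) write m = 287 + 1189t. Substituting into m ≡ 9 (mod 23) gives 1189t ≡ 21 (mod 23), and since 16⁻¹ ≡ 13 (mod 23), t ≡ 20. Hence m ≡ 287 + 1189·20 = 24067 (mod 27347).

24067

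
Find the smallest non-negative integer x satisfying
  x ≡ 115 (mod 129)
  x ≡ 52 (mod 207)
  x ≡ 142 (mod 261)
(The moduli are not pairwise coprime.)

gcd(129, 207) = 3 and 3 | (52 − 115), so the pair is consistent; merging gives x ≡ 3985 (mod 8901), where 8901 = lcm(129, 207).
gcd(8901, 261) = 9 and 9 | (142 − 3985), so the pair is consistent; merging gives x ≡ 199807 (mod 258129), where 258129 = lcm(8901, 261).
The solution is unique modulo lcm(129, 207, 261) = 258129.

199807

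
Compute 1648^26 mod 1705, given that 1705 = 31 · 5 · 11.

614

Mod 31: 1648 ≡ 5; 5^26 ≡ 25 (mod 31).
Mod 5: 1648 ≡ 3; by Fermat, exponent reduces to 26 mod 4 = 2; 3^2 ≡ 4 (mod 5).
Mod 11: 1648 ≡ 9; by Fermat, exponent reduces to 26 mod 10 = 6; 9^6 ≡ 9 (mod 11).
Combine by CRT: x ≡ 25 (mod 31), x ≡ 4 (mod 5), x ≡ 9 (mod 11) ⇒ x ≡ 614 (mod 1705).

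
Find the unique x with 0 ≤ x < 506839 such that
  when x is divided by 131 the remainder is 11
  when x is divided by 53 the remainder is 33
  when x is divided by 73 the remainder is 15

The moduli are pairwise coprime; N = 131·53·73 = 506839.
N/131 = 3869; 3869 ≡ 70 (mod 131); 70·73 ≡ 1, so inverse 73.
N/53 = 9563; 9563 ≡ 23 (mod 53); 23·30 ≡ 1, so inverse 30.
N/73 = 6943; 6943 ≡ 8 (mod 73); 8·64 ≡ 1, so inverse 64.
x ≡ 11·3869·73 + 33·9563·30 + 15·6943·64 = 19239457.
19239457 mod 506839 = 486414.

486414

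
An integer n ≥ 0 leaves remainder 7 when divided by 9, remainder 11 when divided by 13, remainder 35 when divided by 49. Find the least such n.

The moduli are pairwise coprime; M = 9·13·49 = 5733.
M/9 = 637; 637 ≡ 7 (mod 9); 7·4 ≡ 1, so inverse 4.
M/13 = 441; 441 ≡ 12 (mod 13); 12·12 ≡ 1, so inverse 12.
M/49 = 117; 117 ≡ 19 (mod 49); 19·31 ≡ 1, so inverse 31.
n ≡ 7·637·4 + 11·441·12 + 35·117·31 = 202993.
202993 mod 5733 = 2338.

2338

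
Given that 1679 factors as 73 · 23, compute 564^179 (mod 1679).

1544

Mod 73: 564 ≡ 53; by Fermat, exponent reduces to 179 mod 72 = 35; 53^35 ≡ 11 (mod 73).
Mod 23: 564 ≡ 12; by Fermat, exponent reduces to 179 mod 22 = 3; 12^3 ≡ 3 (mod 23).
Combine by CRT: x ≡ 11 (mod 73), x ≡ 3 (mod 23) ⇒ x ≡ 1544 (mod 1679).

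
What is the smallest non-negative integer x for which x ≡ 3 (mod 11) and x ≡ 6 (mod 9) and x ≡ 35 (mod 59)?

Combine the congruences pairwise.
From x ≡ 3 (mod 11) write x = 3 + 11t. Substituting into x ≡ 6 (mod 9) gives 11t ≡ 3 (mod 9), and since 2⁻¹ ≡ 5 (mod 9), t ≡ 6. Hence x ≡ 3 + 11·6 = 69 (mod 99).
From x ≡ 69 (mod 99) write x = 69 + 99t. Substituting into x ≡ 35 (mod 59) gives 99t ≡ 25 (mod 59), and since 40⁻¹ ≡ 31 (mod 59), t ≡ 8. Hence x ≡ 69 + 99·8 = 861 (mod 5841).

861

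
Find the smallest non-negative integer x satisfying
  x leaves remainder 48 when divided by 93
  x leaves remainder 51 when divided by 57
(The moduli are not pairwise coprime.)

gcd(93, 57) = 3 and 3 | (51 − 48), so the pair is consistent; merging gives x ≡ 792 (mod 1767), where 1767 = lcm(93, 57).
The solution is unique modulo lcm(93, 57) = 1767.

792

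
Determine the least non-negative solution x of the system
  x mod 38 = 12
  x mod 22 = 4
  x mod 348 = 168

37404

Combine the congruences pairwise.
gcd(38, 22) = 2 and 2 | (4 − 12), so the pair is consistent; merging gives x ≡ 202 (mod 418), where 418 = lcm(38, 22).
gcd(418, 348) = 2 and 2 | (168 − 202), so the pair is consistent; merging gives x ≡ 37404 (mod 72732), where 72732 = lcm(418, 348).
The solution is unique modulo lcm(38, 22, 348) = 72732.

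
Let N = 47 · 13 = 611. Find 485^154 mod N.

74

Mod 47: 485 ≡ 15; by Fermat, exponent reduces to 154 mod 46 = 16; 15^16 ≡ 27 (mod 47).
Mod 13: 485 ≡ 4; by Fermat, exponent reduces to 154 mod 12 = 10; 4^10 ≡ 9 (mod 13).
Combine by CRT: x ≡ 27 (mod 47), x ≡ 9 (mod 13) ⇒ x ≡ 74 (mod 611).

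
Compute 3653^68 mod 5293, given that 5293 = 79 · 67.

Mod 79: 3653 ≡ 19; 19^68 ≡ 20 (mod 79).
Mod 67: 3653 ≡ 35; by Fermat, exponent reduces to 68 mod 66 = 2; 35^2 ≡ 19 (mod 67).
Combine by CRT: x ≡ 20 (mod 79), x ≡ 19 (mod 67) ⇒ x ≡ 3101 (mod 5293).

3101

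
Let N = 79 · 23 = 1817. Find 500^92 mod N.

Mod 79: 500 ≡ 26; by Fermat, exponent reduces to 92 mod 78 = 14; 26^14 ≡ 45 (mod 79).
Mod 23: 500 ≡ 17; by Fermat, exponent reduces to 92 mod 22 = 4; 17^4 ≡ 8 (mod 23).
Combine by CRT: x ≡ 45 (mod 79), x ≡ 8 (mod 23) ⇒ x ≡ 1388 (mod 1817).

1388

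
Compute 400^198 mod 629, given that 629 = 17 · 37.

38

Mod 17: 400 ≡ 9; by Fermat, exponent reduces to 198 mod 16 = 6; 9^6 ≡ 4 (mod 17).
Mod 37: 400 ≡ 30; by Fermat, exponent reduces to 198 mod 36 = 18; 30^18 ≡ 1 (mod 37).
Combine by CRT: x ≡ 4 (mod 17), x ≡ 1 (mod 37) ⇒ x ≡ 38 (mod 629).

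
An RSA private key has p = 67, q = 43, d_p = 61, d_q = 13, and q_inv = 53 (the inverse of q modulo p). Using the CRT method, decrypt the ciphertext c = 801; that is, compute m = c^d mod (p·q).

997

m₁ = c^(d_p) mod p: c ≡ 64 (mod 67), and 64^61 mod 67 = 59.
m₂ = c^(d_q) mod q: c ≡ 27 (mod 43), and 27^13 mod 43 = 8.
h = q_inv·(m₁ − m₂) mod p = 53·(59 − 8) mod 67 = 23.
m = m₂ + h·q = 8 + 23·43 = 997.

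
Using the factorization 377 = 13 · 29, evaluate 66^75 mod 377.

118

Mod 13: 66 ≡ 1; by Fermat, exponent reduces to 75 mod 12 = 3; 1^3 ≡ 1 (mod 13).
Mod 29: 66 ≡ 8; by Fermat, exponent reduces to 75 mod 28 = 19; 8^19 ≡ 2 (mod 29).
Combine by CRT: x ≡ 1 (mod 13), x ≡ 2 (mod 29) ⇒ x ≡ 118 (mod 377).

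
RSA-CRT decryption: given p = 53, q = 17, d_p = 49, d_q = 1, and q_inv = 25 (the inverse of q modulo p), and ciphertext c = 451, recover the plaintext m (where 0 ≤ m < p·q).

m₁ = c^(d_p) mod p: c ≡ 27 (mod 53), and 27^49 mod 53 = 8.
m₂ = c^(d_q) mod q: c ≡ 9 (mod 17), and 9^1 mod 17 = 9.
h = q_inv·(m₁ − m₂) mod p = 25·(8 − 9) mod 53 = 28.
m = m₂ + h·q = 9 + 28·17 = 485.

485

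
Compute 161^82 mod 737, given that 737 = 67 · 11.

148

Mod 67: 161 ≡ 27; by Fermat, exponent reduces to 82 mod 66 = 16; 27^16 ≡ 14 (mod 67).
Mod 11: 161 ≡ 7; by Fermat, exponent reduces to 82 mod 10 = 2; 7^2 ≡ 5 (mod 11).
Combine by CRT: x ≡ 14 (mod 67), x ≡ 5 (mod 11) ⇒ x ≡ 148 (mod 737).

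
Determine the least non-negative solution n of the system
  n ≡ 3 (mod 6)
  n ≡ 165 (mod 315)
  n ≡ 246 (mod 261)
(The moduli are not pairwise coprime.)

gcd(6, 315) = 3 and 3 | (165 − 3), so the pair is consistent; merging gives n ≡ 165 (mod 630), where 630 = lcm(6, 315).
gcd(630, 261) = 9 and 9 | (246 − 165), so the pair is consistent; merging gives n ≡ 5205 (mod 18270), where 18270 = lcm(630, 261).
The solution is unique modulo lcm(6, 315, 261) = 18270.

5205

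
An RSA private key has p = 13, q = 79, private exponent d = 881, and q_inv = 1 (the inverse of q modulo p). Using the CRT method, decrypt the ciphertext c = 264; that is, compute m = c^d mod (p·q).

d_p = d mod (p−1) = 881 mod 12 = 5; d_q = d mod (q−1) = 23.
m₁ = c^(d_p) mod p: c ≡ 4 (mod 13), and 4^5 mod 13 = 10.
m₂ = c^(d_q) mod q: c ≡ 27 (mod 79), and 27^23 mod 79 = 33.
h = q_inv·(m₁ − m₂) mod p = 1·(10 − 33) mod 13 = 3.
m = m₂ + h·q = 33 + 3·79 = 270.

270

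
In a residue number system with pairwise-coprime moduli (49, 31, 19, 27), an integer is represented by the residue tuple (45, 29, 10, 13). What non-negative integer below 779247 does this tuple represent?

644395

The moduli are pairwise coprime; N = 49·31·19·27 = 779247.
N/49 = 15903; 15903 ≡ 27 (mod 49); 27·20 ≡ 1, so inverse 20.
N/31 = 25137; 25137 ≡ 27 (mod 31); 27·23 ≡ 1, so inverse 23.
N/19 = 41013; 41013 ≡ 11 (mod 19); 11·7 ≡ 1, so inverse 7.
N/27 = 28861; 28861 ≡ 25 (mod 27); 25·13 ≡ 1, so inverse 13.
x ≡ 45·15903·20 + 29·25137·23 + 10·41013·7 + 13·28861·13 = 38827498.
38827498 mod 779247 = 644395.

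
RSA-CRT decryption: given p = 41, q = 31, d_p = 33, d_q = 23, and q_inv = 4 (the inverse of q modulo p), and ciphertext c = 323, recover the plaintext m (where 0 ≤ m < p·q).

1109

m₁ = c^(d_p) mod p: c ≡ 36 (mod 41), and 36^33 mod 41 = 2.
m₂ = c^(d_q) mod q: c ≡ 13 (mod 31), and 13^23 mod 31 = 24.
h = q_inv·(m₁ − m₂) mod p = 4·(2 − 24) mod 41 = 35.
m = m₂ + h·q = 24 + 35·31 = 1109.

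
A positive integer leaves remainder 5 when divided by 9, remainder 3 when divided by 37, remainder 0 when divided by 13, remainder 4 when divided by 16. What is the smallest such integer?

27716

From N ≡ 5 (mod 9) write N = 5 + 9t. Substituting into N ≡ 3 (mod 37) gives 9t ≡ 35 (mod 37), and since 9⁻¹ ≡ 33 (mod 37), t ≡ 8. Hence N ≡ 5 + 9·8 = 77 (mod 333).
From N ≡ 77 (mod 333) write N = 77 + 333t. Substituting into N ≡ 0 (mod 13) gives 333t ≡ 1 (mod 13), and since 8⁻¹ ≡ 5 (mod 13), t ≡ 5. Hence N ≡ 77 + 333·5 = 1742 (mod 4329).
From N ≡ 1742 (mod 4329) write N = 1742 + 4329t. Substituting into N ≡ 4 (mod 16) gives 4329t ≡ 6 (mod 16), and since 9⁻¹ ≡ 9 (mod 16), t ≡ 6. Hence N ≡ 1742 + 4329·6 = 27716 (mod 69264).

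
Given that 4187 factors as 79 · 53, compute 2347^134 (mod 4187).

Mod 79: 2347 ≡ 56; by Fermat, exponent reduces to 134 mod 78 = 56; 56^56 ≡ 55 (mod 79).
Mod 53: 2347 ≡ 15; by Fermat, exponent reduces to 134 mod 52 = 30; 15^30 ≡ 10 (mod 53).
Combine by CRT: x ≡ 55 (mod 79), x ≡ 10 (mod 53) ⇒ x ≡ 2978 (mod 4187).

2978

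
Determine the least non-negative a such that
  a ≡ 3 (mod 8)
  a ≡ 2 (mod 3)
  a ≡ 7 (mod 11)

From a ≡ 3 (mod 8) write a = 3 + 8t. Substituting into a ≡ 2 (mod 3) gives 8t ≡ 2 (mod 3), and since 2⁻¹ ≡ 2 (mod 3), t ≡ 1. Hence a ≡ 3 + 8·1 = 11 (mod 24).
From a ≡ 11 (mod 24) write a = 11 + 24t. Substituting into a ≡ 7 (mod 11) gives 24t ≡ 7 (mod 11), and since 2⁻¹ ≡ 6 (mod 11), t ≡ 9. Hence a ≡ 11 + 24·9 = 227 (mod 264).

227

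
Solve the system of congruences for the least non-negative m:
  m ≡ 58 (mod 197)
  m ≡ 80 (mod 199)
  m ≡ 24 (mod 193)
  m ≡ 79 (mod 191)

170883768

From m ≡ 58 (mod 197) write m = 58 + 197t. Substituting into m ≡ 80 (mod 199) gives 197t ≡ 22 (mod 199), and since 197⁻¹ ≡ 99 (mod 199), t ≡ 188. Hence m ≡ 58 + 197·188 = 37094 (mod 39203).
From m ≡ 37094 (mod 39203) write m = 37094 + 39203t. Substituting into m ≡ 24 (mod 193) gives 39203t ≡ 179 (mod 193), and since 24⁻¹ ≡ 185 (mod 193), t ≡ 112. Hence m ≡ 37094 + 39203·112 = 4427830 (mod 7566179).
From m ≡ 4427830 (mod 7566179) write m = 4427830 + 7566179t. Substituting into m ≡ 79 (mod 191) gives 7566179t ≡ 11 (mod 191), and since 96⁻¹ ≡ 2 (mod 191), t ≡ 22. Hence m ≡ 4427830 + 7566179·22 = 170883768 (mod 1445140189).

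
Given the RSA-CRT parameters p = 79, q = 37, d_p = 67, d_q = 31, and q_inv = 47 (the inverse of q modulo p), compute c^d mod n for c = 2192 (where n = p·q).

m₁ = c^(d_p) mod p: c ≡ 59 (mod 79), and 59^67 mod 79 = 43.
m₂ = c^(d_q) mod q: c ≡ 9 (mod 37), and 9^31 mod 37 = 12.
h = q_inv·(m₁ − m₂) mod p = 47·(43 − 12) mod 79 = 35.
m = m₂ + h·q = 12 + 35·37 = 1307.

1307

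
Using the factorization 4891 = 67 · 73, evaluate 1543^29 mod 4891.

Mod 67: 1543 ≡ 2; 2^29 ≡ 46 (mod 67).
Mod 73: 1543 ≡ 10; 10^29 ≡ 63 (mod 73).
Combine by CRT: x ≡ 46 (mod 67), x ≡ 63 (mod 73) ⇒ x ≡ 3932 (mod 4891).

3932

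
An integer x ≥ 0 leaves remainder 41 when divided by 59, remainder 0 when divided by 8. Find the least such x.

Combine the congruences pairwise.
From x ≡ 41 (mod 59) write x = 41 + 59t. Substituting into x ≡ 0 (mod 8) gives 59t ≡ 7 (mod 8), and since 3⁻¹ ≡ 3 (mod 8), t ≡ 5. Hence x ≡ 41 + 59·5 = 336 (mod 472).

336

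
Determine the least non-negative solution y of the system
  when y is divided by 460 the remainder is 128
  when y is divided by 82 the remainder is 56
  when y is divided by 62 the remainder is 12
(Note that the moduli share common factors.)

335928

Combine the congruences pairwise.
gcd(460, 82) = 2 and 2 | (56 − 128), so the pair is consistent; merging gives y ≡ 15308 (mod 18860), where 18860 = lcm(460, 82).
gcd(18860, 62) = 2 and 2 | (12 − 15308), so the pair is consistent; merging gives y ≡ 335928 (mod 584660), where 584660 = lcm(18860, 62).
The solution is unique modulo lcm(460, 82, 62) = 584660.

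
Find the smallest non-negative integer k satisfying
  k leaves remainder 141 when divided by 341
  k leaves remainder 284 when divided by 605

Combine the congruences pairwise.
gcd(341, 605) = 11 and 11 | (284 − 141), so the pair is consistent; merging gives k ≡ 14804 (mod 18755), where 18755 = lcm(341, 605).
The solution is unique modulo lcm(341, 605) = 18755.

14804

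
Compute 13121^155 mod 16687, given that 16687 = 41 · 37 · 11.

Mod 41: 13121 ≡ 1; by Fermat, exponent reduces to 155 mod 40 = 35; 1^35 ≡ 1 (mod 41).
Mod 37: 13121 ≡ 23; by Fermat, exponent reduces to 155 mod 36 = 11; 23^11 ≡ 29 (mod 37).
Mod 11: 13121 ≡ 9; by Fermat, exponent reduces to 155 mod 10 = 5; 9^5 ≡ 1 (mod 11).
Combine by CRT: x ≡ 1 (mod 41), x ≡ 29 (mod 37), x ≡ 1 (mod 11) ⇒ x ≡ 1805 (mod 16687).

1805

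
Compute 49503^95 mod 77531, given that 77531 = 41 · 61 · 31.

59984

Mod 41: 49503 ≡ 16; by Fermat, exponent reduces to 95 mod 40 = 15; 16^15 ≡ 1 (mod 41).
Mod 61: 49503 ≡ 32; by Fermat, exponent reduces to 95 mod 60 = 35; 32^35 ≡ 21 (mod 61).
Mod 31: 49503 ≡ 27; by Fermat, exponent reduces to 95 mod 30 = 5; 27^5 ≡ 30 (mod 31).
Combine by CRT: x ≡ 1 (mod 41), x ≡ 21 (mod 61), x ≡ 30 (mod 31) ⇒ x ≡ 59984 (mod 77531).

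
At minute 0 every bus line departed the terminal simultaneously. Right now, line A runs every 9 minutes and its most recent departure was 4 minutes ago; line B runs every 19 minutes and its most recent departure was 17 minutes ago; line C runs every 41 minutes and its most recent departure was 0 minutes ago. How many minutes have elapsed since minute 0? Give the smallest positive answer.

4387

The moduli are pairwise coprime; N = 9·19·41 = 7011.
N/9 = 779; 779 ≡ 5 (mod 9); 5·2 ≡ 1, so inverse 2.
N/19 = 369; 369 ≡ 8 (mod 19); 8·12 ≡ 1, so inverse 12.
N/41 = 171; 171 ≡ 7 (mod 41); 7·6 ≡ 1, so inverse 6.
t ≡ 4·779·2 + 17·369·12 + 0·171·6 = 81508.
81508 mod 7011 = 4387.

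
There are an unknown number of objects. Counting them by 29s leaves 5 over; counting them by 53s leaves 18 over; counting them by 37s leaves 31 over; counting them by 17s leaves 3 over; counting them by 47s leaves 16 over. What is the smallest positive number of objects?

24348695

From N ≡ 5 (mod 29) write N = 5 + 29t. Substituting into N ≡ 18 (mod 53) gives 29t ≡ 13 (mod 53), and since 29⁻¹ ≡ 11 (mod 53), t ≡ 37. Hence N ≡ 5 + 29·37 = 1078 (mod 1537).
From N ≡ 1078 (mod 1537) write N = 1078 + 1537t. Substituting into N ≡ 31 (mod 37) gives 1537t ≡ 26 (mod 37), and since 20⁻¹ ≡ 13 (mod 37), t ≡ 5. Hence N ≡ 1078 + 1537·5 = 8763 (mod 56869).
From N ≡ 8763 (mod 56869) write N = 8763 + 56869t. Substituting into N ≡ 3 (mod 17) gives 56869t ≡ 12 (mod 17), and since 4⁻¹ ≡ 13 (mod 17), t ≡ 3. Hence N ≡ 8763 + 56869·3 = 179370 (mod 966773).
From N ≡ 179370 (mod 966773) write N = 179370 + 966773t. Substituting into N ≡ 16 (mod 47) gives 966773t ≡ 45 (mod 47), and since 30⁻¹ ≡ 11 (mod 47), t ≡ 25. Hence N ≡ 179370 + 966773·25 = 24348695 (mod 45438331).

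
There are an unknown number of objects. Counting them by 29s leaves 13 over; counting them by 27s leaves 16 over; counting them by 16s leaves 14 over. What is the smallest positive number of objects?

2014

The moduli are pairwise coprime; M = 29·27·16 = 12528.
M/29 = 432; 432 ≡ 26 (mod 29); 26·19 ≡ 1, so inverse 19.
M/27 = 464; 464 ≡ 5 (mod 27); 5·11 ≡ 1, so inverse 11.
M/16 = 783; 783 ≡ 15 (mod 16); 15·15 ≡ 1, so inverse 15.
N ≡ 13·432·19 + 16·464·11 + 14·783·15 = 352798.
352798 mod 12528 = 2014.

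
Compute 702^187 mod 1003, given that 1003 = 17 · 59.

Mod 17: 702 ≡ 5; by Fermat, exponent reduces to 187 mod 16 = 11; 5^11 ≡ 11 (mod 17).
Mod 59: 702 ≡ 53; by Fermat, exponent reduces to 187 mod 58 = 13; 53^13 ≡ 48 (mod 59).
Combine by CRT: x ≡ 11 (mod 17), x ≡ 48 (mod 59) ⇒ x ≡ 402 (mod 1003).

402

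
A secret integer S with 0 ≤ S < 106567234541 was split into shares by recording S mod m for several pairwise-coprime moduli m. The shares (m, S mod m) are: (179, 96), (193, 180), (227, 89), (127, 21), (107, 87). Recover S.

99348188802

The moduli are pairwise coprime; N = 179·193·227·127·107 = 106567234541.
N/179 = 595347679; 595347679 ≡ 123 (mod 179); 123·163 ≡ 1, so inverse 163.
N/193 = 552161837; 552161837 ≡ 31 (mod 193); 31·137 ≡ 1, so inverse 137.
N/227 = 469459183; 469459183 ≡ 29 (mod 227); 29·47 ≡ 1, so inverse 47.
N/127 = 839112083; 839112083 ≡ 96 (mod 127); 96·86 ≡ 1, so inverse 86.
N/107 = 995955463; 995955463 ≡ 105 (mod 107); 105·53 ≡ 1, so inverse 53.
S ≡ 96·595347679·163 + 180·552161837·137 + 89·469459183·47 + 21·839112083·86 + 87·995955463·53 = 31003846205692.
31003846205692 mod 106567234541 = 99348188802.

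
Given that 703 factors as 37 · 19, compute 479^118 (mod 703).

Mod 37: 479 ≡ 35; by Fermat, exponent reduces to 118 mod 36 = 10; 35^10 ≡ 25 (mod 37).
Mod 19: 479 ≡ 4; by Fermat, exponent reduces to 118 mod 18 = 10; 4^10 ≡ 4 (mod 19).
Combine by CRT: x ≡ 25 (mod 37), x ≡ 4 (mod 19) ⇒ x ≡ 99 (mod 703).

99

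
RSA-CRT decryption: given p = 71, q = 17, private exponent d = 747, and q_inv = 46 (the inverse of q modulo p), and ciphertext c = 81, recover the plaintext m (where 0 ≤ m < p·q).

89

d_p = d mod (p−1) = 747 mod 70 = 47; d_q = d mod (q−1) = 11.
m₁ = c^(d_p) mod p: c ≡ 10 (mod 71), and 10^47 mod 71 = 18.
m₂ = c^(d_q) mod q: c ≡ 13 (mod 17), and 13^11 mod 17 = 4.
h = q_inv·(m₁ − m₂) mod p = 46·(18 − 4) mod 71 = 5.
m = m₂ + h·q = 4 + 5·17 = 89.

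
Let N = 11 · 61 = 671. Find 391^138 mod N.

Mod 11: 391 ≡ 6; by Fermat, exponent reduces to 138 mod 10 = 8; 6^8 ≡ 4 (mod 11).
Mod 61: 391 ≡ 25; by Fermat, exponent reduces to 138 mod 60 = 18; 25^18 ≡ 9 (mod 61).
Combine by CRT: x ≡ 4 (mod 11), x ≡ 9 (mod 61) ⇒ x ≡ 70 (mod 671).

70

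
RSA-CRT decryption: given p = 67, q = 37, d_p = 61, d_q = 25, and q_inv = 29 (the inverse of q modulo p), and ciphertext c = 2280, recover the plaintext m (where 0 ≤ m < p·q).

m₁ = c^(d_p) mod p: c ≡ 2 (mod 67), and 2^61 mod 67 = 44.
m₂ = c^(d_q) mod q: c ≡ 23 (mod 37), and 23^25 mod 37 = 23.
h = q_inv·(m₁ − m₂) mod p = 29·(44 − 23) mod 67 = 6.
m = m₂ + h·q = 23 + 6·37 = 245.

245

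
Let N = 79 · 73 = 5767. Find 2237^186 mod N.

5551

Mod 79: 2237 ≡ 25; by Fermat, exponent reduces to 186 mod 78 = 30; 25^30 ≡ 21 (mod 79).
Mod 73: 2237 ≡ 47; by Fermat, exponent reduces to 186 mod 72 = 42; 47^42 ≡ 3 (mod 73).
Combine by CRT: x ≡ 21 (mod 79), x ≡ 3 (mod 73) ⇒ x ≡ 5551 (mod 5767).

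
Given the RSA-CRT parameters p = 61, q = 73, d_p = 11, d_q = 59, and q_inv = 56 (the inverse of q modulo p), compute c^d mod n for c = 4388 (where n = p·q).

m₁ = c^(d_p) mod p: c ≡ 57 (mod 61), and 57^11 mod 61 = 56.
m₂ = c^(d_q) mod q: c ≡ 8 (mod 73), and 8^59 mod 73 = 64.
h = q_inv·(m₁ − m₂) mod p = 56·(56 − 64) mod 61 = 40.
m = m₂ + h·q = 64 + 40·73 = 2984.

2984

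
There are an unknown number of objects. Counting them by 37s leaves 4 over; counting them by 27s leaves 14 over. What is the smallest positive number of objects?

41

From N ≡ 4 (mod 37) write N = 4 + 37t. Substituting into N ≡ 14 (mod 27) gives 37t ≡ 10 (mod 27), and since 10⁻¹ ≡ 19 (mod 27), t ≡ 1. Hence N ≡ 4 + 37·1 = 41 (mod 999).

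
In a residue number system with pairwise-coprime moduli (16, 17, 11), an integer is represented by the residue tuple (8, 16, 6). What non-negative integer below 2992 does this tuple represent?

The moduli are pairwise coprime; N = 16·17·11 = 2992.
N/16 = 187; 187 ≡ 11 (mod 16); 11·3 ≡ 1, so inverse 3.
N/17 = 176; 176 ≡ 6 (mod 17); 6·3 ≡ 1, so inverse 3.
N/11 = 272; 272 ≡ 8 (mod 11); 8·7 ≡ 1, so inverse 7.
x ≡ 8·187·3 + 16·176·3 + 6·272·7 = 24360.
24360 mod 2992 = 424.

424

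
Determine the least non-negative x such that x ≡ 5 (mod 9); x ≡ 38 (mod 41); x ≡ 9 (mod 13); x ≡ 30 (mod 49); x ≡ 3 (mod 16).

The moduli are pairwise coprime; N = 9·41·13·49·16 = 3760848.
N/9 = 417872; 417872 ≡ 2 (mod 9); 2·5 ≡ 1, so inverse 5.
N/41 = 91728; 91728 ≡ 11 (mod 41); 11·15 ≡ 1, so inverse 15.
N/13 = 289296; 289296 ≡ 7 (mod 13); 7·2 ≡ 1, so inverse 2.
N/49 = 76752; 76752 ≡ 18 (mod 49); 18·30 ≡ 1, so inverse 30.
N/16 = 235053; 235053 ≡ 13 (mod 16); 13·5 ≡ 1, so inverse 5.
x ≡ 5·417872·5 + 38·91728·15 + 9·289296·2 + 30·76752·30 + 3·235053·5 = 140541683.
140541683 mod 3760848 = 1390307.

1390307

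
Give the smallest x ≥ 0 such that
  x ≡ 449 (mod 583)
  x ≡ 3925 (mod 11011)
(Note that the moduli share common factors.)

389310

gcd(583, 11011) = 11 and 11 | (3925 − 449), so the pair is consistent; merging gives x ≡ 389310 (mod 583583), where 583583 = lcm(583, 11011).
The solution is unique modulo lcm(583, 11011) = 583583.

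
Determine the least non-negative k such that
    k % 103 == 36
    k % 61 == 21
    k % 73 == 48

The moduli are pairwise coprime; N = 103·61·73 = 458659.
N/103 = 4453; 4453 ≡ 24 (mod 103); 24·73 ≡ 1, so inverse 73.
N/61 = 7519; 7519 ≡ 16 (mod 61); 16·42 ≡ 1, so inverse 42.
N/73 = 6283; 6283 ≡ 5 (mod 73); 5·44 ≡ 1, so inverse 44.
k ≡ 36·4453·73 + 21·7519·42 + 48·6283·44 = 31603938.
31603938 mod 458659 = 415126.

415126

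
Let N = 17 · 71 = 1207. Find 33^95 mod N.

Mod 17: 33 ≡ 16; by Fermat, exponent reduces to 95 mod 16 = 15; 16^15 ≡ 16 (mod 17).
Mod 71: 33 ≡ 33; by Fermat, exponent reduces to 95 mod 70 = 25; 33^25 ≡ 41 (mod 71).
Combine by CRT: x ≡ 16 (mod 17), x ≡ 41 (mod 71) ⇒ x ≡ 254 (mod 1207).

254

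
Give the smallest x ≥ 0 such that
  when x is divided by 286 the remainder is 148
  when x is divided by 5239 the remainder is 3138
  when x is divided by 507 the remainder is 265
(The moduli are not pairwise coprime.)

275566

gcd(286, 5239) = 13 and 13 | (3138 − 148), so the pair is consistent; merging gives x ≡ 45050 (mod 115258), where 115258 = lcm(286, 5239).
gcd(115258, 507) = 169 and 169 | (265 − 45050), so the pair is consistent; merging gives x ≡ 275566 (mod 345774), where 345774 = lcm(115258, 507).
The solution is unique modulo lcm(286, 5239, 507) = 345774.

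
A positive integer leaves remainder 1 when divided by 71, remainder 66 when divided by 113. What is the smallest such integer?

6959

From x ≡ 1 (mod 71) write x = 1 + 71t. Substituting into x ≡ 66 (mod 113) gives 71t ≡ 65 (mod 113), and since 71⁻¹ ≡ 78 (mod 113), t ≡ 98. Hence x ≡ 1 + 71·98 = 6959 (mod 8023).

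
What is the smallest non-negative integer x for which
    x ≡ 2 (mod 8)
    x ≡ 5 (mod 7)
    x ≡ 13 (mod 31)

The moduli are pairwise coprime; N = 8·7·31 = 1736.
N/8 = 217; 217 ≡ 1 (mod 8), inverse 1.
N/7 = 248; 248 ≡ 3 (mod 7); 3·5 ≡ 1, so inverse 5.
N/31 = 56; 56 ≡ 25 (mod 31); 25·5 ≡ 1, so inverse 5.
x ≡ 2·217·1 + 5·248·5 + 13·56·5 = 10274.
10274 mod 1736 = 1594.

1594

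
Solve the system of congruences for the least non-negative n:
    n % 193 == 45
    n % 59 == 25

8344

Combine the congruences pairwise.
From n ≡ 45 (mod 193) write n = 45 + 193t. Substituting into n ≡ 25 (mod 59) gives 193t ≡ 39 (mod 59), and since 16⁻¹ ≡ 48 (mod 59), t ≡ 43. Hence n ≡ 45 + 193·43 = 8344 (mod 11387).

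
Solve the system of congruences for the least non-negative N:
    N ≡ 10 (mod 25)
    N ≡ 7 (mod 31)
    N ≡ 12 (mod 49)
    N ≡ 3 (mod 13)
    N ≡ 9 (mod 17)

2292085

The moduli are pairwise coprime; M = 25·31·49·13·17 = 8392475.
M/25 = 335699; 335699 ≡ 24 (mod 25); 24·24 ≡ 1, so inverse 24.
M/31 = 270725; 270725 ≡ 2 (mod 31); 2·16 ≡ 1, so inverse 16.
M/49 = 171275; 171275 ≡ 20 (mod 49); 20·27 ≡ 1, so inverse 27.
M/13 = 645575; 645575 ≡ 8 (mod 13); 8·5 ≡ 1, so inverse 5.
M/17 = 493675; 493675 ≡ 12 (mod 17); 12·10 ≡ 1, so inverse 10.
N ≡ 10·335699·24 + 7·270725·16 + 12·171275·27 + 3·645575·5 + 9·493675·10 = 220496435.
220496435 mod 8392475 = 2292085.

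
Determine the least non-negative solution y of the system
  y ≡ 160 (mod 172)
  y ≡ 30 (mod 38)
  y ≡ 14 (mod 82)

69304

gcd(172, 38) = 2 and 2 | (30 − 160), so the pair is consistent; merging gives y ≡ 676 (mod 3268), where 3268 = lcm(172, 38).
gcd(3268, 82) = 2 and 2 | (14 − 676), so the pair is consistent; merging gives y ≡ 69304 (mod 133988), where 133988 = lcm(3268, 82).
The solution is unique modulo lcm(172, 38, 82) = 133988.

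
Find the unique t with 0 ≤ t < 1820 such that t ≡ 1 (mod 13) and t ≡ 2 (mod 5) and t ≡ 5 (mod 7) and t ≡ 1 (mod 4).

The moduli are pairwise coprime; N = 13·5·7·4 = 1820.
N/13 = 140; 140 ≡ 10 (mod 13); 10·4 ≡ 1, so inverse 4.
N/5 = 364; 364 ≡ 4 (mod 5); 4·4 ≡ 1, so inverse 4.
N/7 = 260; 260 ≡ 1 (mod 7), inverse 1.
N/4 = 455; 455 ≡ 3 (mod 4); 3·3 ≡ 1, so inverse 3.
t ≡ 1·140·4 + 2·364·4 + 5·260·1 + 1·455·3 = 6137.
6137 mod 1820 = 677.

677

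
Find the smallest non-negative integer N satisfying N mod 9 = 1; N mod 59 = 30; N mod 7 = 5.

From N ≡ 1 (mod 9) write N = 1 + 9t. Substituting into N ≡ 30 (mod 59) gives 9t ≡ 29 (mod 59), and since 9⁻¹ ≡ 46 (mod 59), t ≡ 36. Hence N ≡ 1 + 9·36 = 325 (mod 531).
From N ≡ 325 (mod 531) write N = 325 + 531t. Substituting into N ≡ 5 (mod 7) gives 531t ≡ 2 (mod 7), and since 6⁻¹ ≡ 6 (mod 7), t ≡ 5. Hence N ≡ 325 + 531·5 = 2980 (mod 3717).

2980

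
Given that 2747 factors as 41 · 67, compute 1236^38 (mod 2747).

1771

Mod 41: 1236 ≡ 6; 6^38 ≡ 8 (mod 41).
Mod 67: 1236 ≡ 30; 30^38 ≡ 29 (mod 67).
Combine by CRT: x ≡ 8 (mod 41), x ≡ 29 (mod 67) ⇒ x ≡ 1771 (mod 2747).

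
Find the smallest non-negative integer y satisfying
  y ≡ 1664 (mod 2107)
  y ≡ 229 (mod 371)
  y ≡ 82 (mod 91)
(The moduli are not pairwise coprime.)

749649

gcd(2107, 371) = 7 and 7 | (229 − 1664), so the pair is consistent; merging gives y ≡ 79623 (mod 111671), where 111671 = lcm(2107, 371).
gcd(111671, 91) = 7 and 7 | (82 − 79623), so the pair is consistent; merging gives y ≡ 749649 (mod 1451723), where 1451723 = lcm(111671, 91).
The solution is unique modulo lcm(2107, 371, 91) = 1451723.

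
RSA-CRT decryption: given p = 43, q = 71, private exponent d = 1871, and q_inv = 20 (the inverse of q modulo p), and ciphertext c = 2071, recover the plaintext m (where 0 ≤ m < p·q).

d_p = d mod (p−1) = 1871 mod 42 = 23; d_q = d mod (q−1) = 51.
m₁ = c^(d_p) mod p: c ≡ 7 (mod 43), and 7^23 mod 43 = 37.
m₂ = c^(d_q) mod q: c ≡ 12 (mod 71), and 12^51 mod 71 = 43.
h = q_inv·(m₁ − m₂) mod p = 20·(37 − 43) mod 43 = 9.
m = m₂ + h·q = 43 + 9·71 = 682.

682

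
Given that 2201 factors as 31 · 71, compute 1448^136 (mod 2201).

505

Mod 31: 1448 ≡ 22; by Fermat, exponent reduces to 136 mod 30 = 16; 22^16 ≡ 9 (mod 31).
Mod 71: 1448 ≡ 28; by Fermat, exponent reduces to 136 mod 70 = 66; 28^66 ≡ 8 (mod 71).
Combine by CRT: x ≡ 9 (mod 31), x ≡ 8 (mod 71) ⇒ x ≡ 505 (mod 2201).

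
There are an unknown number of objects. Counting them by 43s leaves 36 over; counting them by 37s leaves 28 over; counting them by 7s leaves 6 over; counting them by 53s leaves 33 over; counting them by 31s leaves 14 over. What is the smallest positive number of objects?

7591170

Combine the congruences pairwise.
From N ≡ 36 (mod 43) write N = 36 + 43t. Substituting into N ≡ 28 (mod 37) gives 43t ≡ 29 (mod 37), and since 6⁻¹ ≡ 31 (mod 37), t ≡ 11. Hence N ≡ 36 + 43·11 = 509 (mod 1591).
From N ≡ 509 (mod 1591) write N = 509 + 1591t. Substituting into N ≡ 6 (mod 7) gives 1591t ≡ 1 (mod 7), and since 2⁻¹ ≡ 4 (mod 7), t ≡ 4. Hence N ≡ 509 + 1591·4 = 6873 (mod 11137).
From N ≡ 6873 (mod 11137) write N = 6873 + 11137t. Substituting into N ≡ 33 (mod 53) gives 11137t ≡ 50 (mod 53), and since 7⁻¹ ≡ 38 (mod 53), t ≡ 45. Hence N ≡ 6873 + 11137·45 = 508038 (mod 590261).
From N ≡ 508038 (mod 590261) write N = 508038 + 590261t. Substituting into N ≡ 14 (mod 31) gives 590261t ≡ 4 (mod 31), and since 21⁻¹ ≡ 3 (mod 31), t ≡ 12. Hence N ≡ 508038 + 590261·12 = 7591170 (mod 18298091).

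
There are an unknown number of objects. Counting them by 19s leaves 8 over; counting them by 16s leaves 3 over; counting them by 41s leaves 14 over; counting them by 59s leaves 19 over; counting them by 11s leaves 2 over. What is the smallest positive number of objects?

4291443

Combine the congruences pairwise.
From N ≡ 8 (mod 19) write N = 8 + 19t. Substituting into N ≡ 3 (mod 16) gives 19t ≡ 11 (mod 16), and since 3⁻¹ ≡ 11 (mod 16), t ≡ 9. Hence N ≡ 8 + 19·9 = 179 (mod 304).
From N ≡ 179 (mod 304) write N = 179 + 304t. Substituting into N ≡ 14 (mod 41) gives 304t ≡ 40 (mod 41), and since 17⁻¹ ≡ 29 (mod 41), t ≡ 12. Hence N ≡ 179 + 304·12 = 3827 (mod 12464).
From N ≡ 3827 (mod 12464) write N = 3827 + 12464t. Substituting into N ≡ 19 (mod 59) gives 12464t ≡ 27 (mod 59), and since 15⁻¹ ≡ 4 (mod 59), t ≡ 49. Hence N ≡ 3827 + 12464·49 = 614563 (mod 735376).
From N ≡ 614563 (mod 735376) write N = 614563 + 735376t. Substituting into N ≡ 2 (mod 11) gives 735376t ≡ 9 (mod 11), and since 4⁻¹ ≡ 3 (mod 11), t ≡ 5. Hence N ≡ 614563 + 735376·5 = 4291443 (mod 8089136).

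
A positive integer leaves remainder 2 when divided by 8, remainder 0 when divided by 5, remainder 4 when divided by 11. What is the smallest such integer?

290

Combine the congruences pairwise.
From x ≡ 2 (mod 8) write x = 2 + 8t. Substituting into x ≡ 0 (mod 5) gives 8t ≡ 3 (mod 5), and since 3⁻¹ ≡ 2 (mod 5), t ≡ 1. Hence x ≡ 2 + 8·1 = 10 (mod 40).
From x ≡ 10 (mod 40) write x = 10 + 40t. Substituting into x ≡ 4 (mod 11) gives 40t ≡ 5 (mod 11), and since 7⁻¹ ≡ 8 (mod 11), t ≡ 7. Hence x ≡ 10 + 40·7 = 290 (mod 440).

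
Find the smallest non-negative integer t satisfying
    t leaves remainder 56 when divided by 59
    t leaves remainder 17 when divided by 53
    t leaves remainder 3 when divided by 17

29379

From t ≡ 56 (mod 59) write t = 56 + 59s. Substituting into t ≡ 17 (mod 53) gives 59s ≡ 14 (mod 53), and since 6⁻¹ ≡ 9 (mod 53), s ≡ 20. Hence t ≡ 56 + 59·20 = 1236 (mod 3127).
From t ≡ 1236 (mod 3127) write t = 1236 + 3127s. Substituting into t ≡ 3 (mod 17) gives 3127s ≡ 8 (mod 17), and since 16⁻¹ ≡ 16 (mod 17), s ≡ 9. Hence t ≡ 1236 + 3127·9 = 29379 (mod 53159).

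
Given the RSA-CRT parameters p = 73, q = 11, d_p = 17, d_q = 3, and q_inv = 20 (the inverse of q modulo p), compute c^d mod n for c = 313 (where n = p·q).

m₁ = c^(d_p) mod p: c ≡ 21 (mod 73), and 21^17 mod 73 = 30.
m₂ = c^(d_q) mod q: c ≡ 5 (mod 11), and 5^3 mod 11 = 4.
h = q_inv·(m₁ − m₂) mod p = 20·(30 − 4) mod 73 = 9.
m = m₂ + h·q = 4 + 9·11 = 103.

103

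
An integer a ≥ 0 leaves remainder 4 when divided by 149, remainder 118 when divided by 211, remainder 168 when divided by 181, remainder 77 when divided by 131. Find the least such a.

The moduli are pairwise coprime; N = 149·211·181·131 = 745450129.
N/149 = 5003021; 5003021 ≡ 48 (mod 149); 48·59 ≡ 1, so inverse 59.
N/211 = 3532939; 3532939 ≡ 166 (mod 211); 166·75 ≡ 1, so inverse 75.
N/181 = 4118509; 4118509 ≡ 35 (mod 181); 35·150 ≡ 1, so inverse 150.
N/131 = 5690459; 5690459 ≡ 81 (mod 131); 81·55 ≡ 1, so inverse 55.
a ≡ 4·5003021·59 + 118·3532939·75 + 168·4118509·150 + 77·5690459·55 = 160332743771.
160332743771 mod 745450129 = 60966036.

60966036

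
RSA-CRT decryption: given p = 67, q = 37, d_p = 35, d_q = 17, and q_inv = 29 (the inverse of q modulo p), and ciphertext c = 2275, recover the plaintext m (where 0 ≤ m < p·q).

76

m₁ = c^(d_p) mod p: c ≡ 64 (mod 67), and 64^35 mod 67 = 9.
m₂ = c^(d_q) mod q: c ≡ 18 (mod 37), and 18^17 mod 37 = 2.
h = q_inv·(m₁ − m₂) mod p = 29·(9 − 2) mod 67 = 2.
m = m₂ + h·q = 2 + 2·37 = 76.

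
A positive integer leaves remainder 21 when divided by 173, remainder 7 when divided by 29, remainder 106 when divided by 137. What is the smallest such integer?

479058

From m ≡ 21 (mod 173) write m = 21 + 173t. Substituting into m ≡ 7 (mod 29) gives 173t ≡ 15 (mod 29), and since 28⁻¹ ≡ 28 (mod 29), t ≡ 14. Hence m ≡ 21 + 173·14 = 2443 (mod 5017).
From m ≡ 2443 (mod 5017) write m = 2443 + 5017t. Substituting into m ≡ 106 (mod 137) gives 5017t ≡ 129 (mod 137), and since 85⁻¹ ≡ 108 (mod 137), t ≡ 95. Hence m ≡ 2443 + 5017·95 = 479058 (mod 687329).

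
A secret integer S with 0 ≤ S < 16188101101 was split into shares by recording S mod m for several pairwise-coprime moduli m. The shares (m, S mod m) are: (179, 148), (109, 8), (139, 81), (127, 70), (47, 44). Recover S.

12821946105

The moduli are pairwise coprime; N = 179·109·139·127·47 = 16188101101.
N/179 = 90436319; 90436319 ≡ 149 (mod 179); 149·173 ≡ 1, so inverse 173.
N/109 = 148514689; 148514689 ≡ 9 (mod 109); 9·97 ≡ 1, so inverse 97.
N/139 = 116461159; 116461159 ≡ 9 (mod 139); 9·31 ≡ 1, so inverse 31.
N/127 = 127465363; 127465363 ≡ 35 (mod 127); 35·98 ≡ 1, so inverse 98.
N/47 = 344427683; 344427683 ≡ 27 (mod 47); 27·7 ≡ 1, so inverse 7.
S ≡ 148·90436319·173 + 8·148514689·97 + 81·116461159·31 + 70·127465363·98 + 44·344427683·7 = 3703708997133.
3703708997133 mod 16188101101 = 12821946105.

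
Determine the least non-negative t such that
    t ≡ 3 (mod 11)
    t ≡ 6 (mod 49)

Combine the congruences pairwise.
From t ≡ 3 (mod 11) write t = 3 + 11s. Substituting into t ≡ 6 (mod 49) gives 11s ≡ 3 (mod 49), and since 11⁻¹ ≡ 9 (mod 49), s ≡ 27. Hence t ≡ 3 + 11·27 = 300 (mod 539).

300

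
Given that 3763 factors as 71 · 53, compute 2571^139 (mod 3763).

374

Mod 71: 2571 ≡ 15; by Fermat, exponent reduces to 139 mod 70 = 69; 15^69 ≡ 19 (mod 71).
Mod 53: 2571 ≡ 27; by Fermat, exponent reduces to 139 mod 52 = 35; 27^35 ≡ 3 (mod 53).
Combine by CRT: x ≡ 19 (mod 71), x ≡ 3 (mod 53) ⇒ x ≡ 374 (mod 3763).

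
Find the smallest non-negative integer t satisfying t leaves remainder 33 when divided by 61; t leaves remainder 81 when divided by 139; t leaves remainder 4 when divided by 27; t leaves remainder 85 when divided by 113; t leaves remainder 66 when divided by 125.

544774441

From t ≡ 33 (mod 61) write t = 33 + 61s. Substituting into t ≡ 81 (mod 139) gives 61s ≡ 48 (mod 139), and since 61⁻¹ ≡ 98 (mod 139), s ≡ 117. Hence t ≡ 33 + 61·117 = 7170 (mod 8479).
From t ≡ 7170 (mod 8479) write t = 7170 + 8479s. Substituting into t ≡ 4 (mod 27) gives 8479s ≡ 16 (mod 27), and since 1⁻¹ ≡ 1 (mod 27), s ≡ 16. Hence t ≡ 7170 + 8479·16 = 142834 (mod 228933).
From t ≡ 142834 (mod 228933) write t = 142834 + 228933s. Substituting into t ≡ 85 (mod 113) gives 228933s ≡ 83 (mod 113), and since 108⁻¹ ≡ 45 (mod 113), s ≡ 6. Hence t ≡ 142834 + 228933·6 = 1516432 (mod 25869429).
From t ≡ 1516432 (mod 25869429) write t = 1516432 + 25869429s. Substituting into t ≡ 66 (mod 125) gives 25869429s ≡ 9 (mod 125), and since 54⁻¹ ≡ 44 (mod 125), s ≡ 21. Hence t ≡ 1516432 + 25869429·21 = 544774441 (mod 3233678625).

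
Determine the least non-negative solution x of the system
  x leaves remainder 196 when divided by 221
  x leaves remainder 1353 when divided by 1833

gcd(221, 1833) = 13 and 13 | (1353 − 196), so the pair is consistent; merging gives x ≡ 12351 (mod 31161), where 31161 = lcm(221, 1833).
The solution is unique modulo lcm(221, 1833) = 31161.

12351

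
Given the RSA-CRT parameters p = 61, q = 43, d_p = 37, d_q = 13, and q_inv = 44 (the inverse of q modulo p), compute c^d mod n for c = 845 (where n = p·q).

163

m₁ = c^(d_p) mod p: c ≡ 52 (mod 61), and 52^37 mod 61 = 41.
m₂ = c^(d_q) mod q: c ≡ 28 (mod 43), and 28^13 mod 43 = 34.
h = q_inv·(m₁ − m₂) mod p = 44·(41 − 34) mod 61 = 3.
m = m₂ + h·q = 34 + 3·43 = 163.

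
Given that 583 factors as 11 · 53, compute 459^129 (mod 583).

Mod 11: 459 ≡ 8; by Fermat, exponent reduces to 129 mod 10 = 9; 8^9 ≡ 7 (mod 11).
Mod 53: 459 ≡ 35; by Fermat, exponent reduces to 129 mod 52 = 25; 35^25 ≡ 3 (mod 53).
Combine by CRT: x ≡ 7 (mod 11), x ≡ 3 (mod 53) ⇒ x ≡ 480 (mod 583).

480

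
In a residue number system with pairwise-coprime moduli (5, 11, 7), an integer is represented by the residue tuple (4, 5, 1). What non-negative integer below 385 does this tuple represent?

From x ≡ 4 (mod 5) write x = 4 + 5t. Substituting into x ≡ 5 (mod 11) gives 5t ≡ 1 (mod 11), and since 5⁻¹ ≡ 9 (mod 11), t ≡ 9. Hence x ≡ 4 + 5·9 = 49 (mod 55).
From x ≡ 49 (mod 55) write x = 49 + 55t. Substituting into x ≡ 1 (mod 7) gives 55t ≡ 1 (mod 7), and since 6⁻¹ ≡ 6 (mod 7), t ≡ 6. Hence x ≡ 49 + 55·6 = 379 (mod 385).

379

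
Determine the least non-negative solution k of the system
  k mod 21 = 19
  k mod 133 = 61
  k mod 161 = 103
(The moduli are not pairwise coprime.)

4450

Combine the congruences pairwise.
gcd(21, 133) = 7 and 7 | (61 − 19), so the pair is consistent; merging gives k ≡ 61 (mod 399), where 399 = lcm(21, 133).
gcd(399, 161) = 7 and 7 | (103 − 61), so the pair is consistent; merging gives k ≡ 4450 (mod 9177), where 9177 = lcm(399, 161).
The solution is unique modulo lcm(21, 133, 161) = 9177.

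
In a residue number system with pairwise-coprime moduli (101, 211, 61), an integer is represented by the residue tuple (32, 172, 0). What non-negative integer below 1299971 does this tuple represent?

738039

Combine the congruences pairwise.
From x ≡ 32 (mod 101) write x = 32 + 101t. Substituting into x ≡ 172 (mod 211) gives 101t ≡ 140 (mod 211), and since 101⁻¹ ≡ 117 (mod 211), t ≡ 133. Hence x ≡ 32 + 101·133 = 13465 (mod 21311).
From x ≡ 13465 (mod 21311) write x = 13465 + 21311t. Substituting into x ≡ 0 (mod 61) gives 21311t ≡ 16 (mod 61), and since 22⁻¹ ≡ 25 (mod 61), t ≡ 34. Hence x ≡ 13465 + 21311·34 = 738039 (mod 1299971).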